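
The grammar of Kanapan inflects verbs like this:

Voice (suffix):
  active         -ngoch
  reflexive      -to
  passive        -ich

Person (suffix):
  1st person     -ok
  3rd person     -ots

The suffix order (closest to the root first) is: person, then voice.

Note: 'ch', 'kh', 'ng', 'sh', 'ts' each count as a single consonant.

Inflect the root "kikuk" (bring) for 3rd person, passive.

kikukotsich

Attach person 3rd person -ots → kikukots.
Attach voice passive -ich → kikukotsich.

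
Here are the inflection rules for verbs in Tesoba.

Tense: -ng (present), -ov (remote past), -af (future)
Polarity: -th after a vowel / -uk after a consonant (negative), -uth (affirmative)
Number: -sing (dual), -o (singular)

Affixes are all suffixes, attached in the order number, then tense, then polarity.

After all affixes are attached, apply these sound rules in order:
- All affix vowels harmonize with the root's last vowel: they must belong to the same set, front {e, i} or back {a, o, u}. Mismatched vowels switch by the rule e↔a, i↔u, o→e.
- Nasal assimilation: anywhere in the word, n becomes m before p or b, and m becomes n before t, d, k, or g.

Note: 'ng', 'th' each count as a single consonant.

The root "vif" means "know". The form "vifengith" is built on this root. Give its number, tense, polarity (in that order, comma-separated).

Segment: vif-o-ng-uth.
number: -o → singular.
tense: -ng → present.
polarity: -uth → affirmative.

singular, present, affirmative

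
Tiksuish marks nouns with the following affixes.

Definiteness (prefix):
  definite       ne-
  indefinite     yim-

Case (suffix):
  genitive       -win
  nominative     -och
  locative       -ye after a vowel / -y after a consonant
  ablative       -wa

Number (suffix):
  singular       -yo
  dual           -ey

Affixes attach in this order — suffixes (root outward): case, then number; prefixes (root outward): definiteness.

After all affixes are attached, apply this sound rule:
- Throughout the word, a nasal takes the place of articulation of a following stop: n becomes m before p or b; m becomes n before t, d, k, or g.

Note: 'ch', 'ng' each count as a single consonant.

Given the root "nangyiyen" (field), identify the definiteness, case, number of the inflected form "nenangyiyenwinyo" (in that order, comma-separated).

Segment: ne-nangyiyen-win-yo.
definiteness: ne- → definite.
case: -win → genitive.
number: -yo → singular.

definite, genitive, singular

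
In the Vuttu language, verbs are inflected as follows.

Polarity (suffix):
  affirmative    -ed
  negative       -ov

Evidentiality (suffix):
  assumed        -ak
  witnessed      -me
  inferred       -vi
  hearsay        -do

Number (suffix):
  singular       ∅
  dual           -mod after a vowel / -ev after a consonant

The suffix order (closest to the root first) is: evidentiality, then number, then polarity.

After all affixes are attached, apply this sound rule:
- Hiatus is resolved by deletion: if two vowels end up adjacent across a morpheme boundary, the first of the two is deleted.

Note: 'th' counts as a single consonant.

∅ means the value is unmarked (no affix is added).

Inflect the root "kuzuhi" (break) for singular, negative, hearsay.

Attach evidentiality hearsay -do → kuzuhido.
number = singular: zero marking, form stays kuzuhido.
Attach polarity negative -ov → kuzuhidoov.
Apply vowel deletion: kuzuhidoov → kuzuhidov.

kuzuhidov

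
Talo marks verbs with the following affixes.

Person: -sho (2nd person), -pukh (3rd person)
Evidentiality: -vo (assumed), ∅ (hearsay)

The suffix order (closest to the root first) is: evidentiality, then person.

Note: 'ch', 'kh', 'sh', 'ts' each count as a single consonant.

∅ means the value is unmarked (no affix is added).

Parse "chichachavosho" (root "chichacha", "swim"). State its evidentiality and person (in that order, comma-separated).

Segment: chichacha-vo-sho.
evidentiality: -vo → assumed.
person: -sho → 2nd person.

assumed, 2nd person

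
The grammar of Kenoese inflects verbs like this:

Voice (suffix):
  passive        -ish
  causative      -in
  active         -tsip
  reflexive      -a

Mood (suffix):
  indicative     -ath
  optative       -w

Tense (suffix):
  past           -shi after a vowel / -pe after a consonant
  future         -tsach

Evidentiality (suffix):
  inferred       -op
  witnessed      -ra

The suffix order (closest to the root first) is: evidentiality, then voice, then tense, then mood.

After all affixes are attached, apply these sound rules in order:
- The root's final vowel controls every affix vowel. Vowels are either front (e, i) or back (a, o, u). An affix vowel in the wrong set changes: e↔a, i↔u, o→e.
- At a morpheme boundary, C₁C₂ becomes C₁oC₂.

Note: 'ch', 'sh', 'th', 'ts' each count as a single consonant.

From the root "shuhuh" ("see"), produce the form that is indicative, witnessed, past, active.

Attach evidentiality witnessed -ra → shuhuhra.
Attach voice active -tsip → shuhuhratsip.
Attach tense past -pe (after consonant 'p') → shuhuhratsippe.
Attach mood indicative -ath → shuhuhratsippeath.
Apply vowel harmony: shuhuhratsippeath → shuhuhratsuppaath.
Apply epenthesis: shuhuhratsuppaath → shuhuhoratsupopaath.

shuhuhoratsupopaath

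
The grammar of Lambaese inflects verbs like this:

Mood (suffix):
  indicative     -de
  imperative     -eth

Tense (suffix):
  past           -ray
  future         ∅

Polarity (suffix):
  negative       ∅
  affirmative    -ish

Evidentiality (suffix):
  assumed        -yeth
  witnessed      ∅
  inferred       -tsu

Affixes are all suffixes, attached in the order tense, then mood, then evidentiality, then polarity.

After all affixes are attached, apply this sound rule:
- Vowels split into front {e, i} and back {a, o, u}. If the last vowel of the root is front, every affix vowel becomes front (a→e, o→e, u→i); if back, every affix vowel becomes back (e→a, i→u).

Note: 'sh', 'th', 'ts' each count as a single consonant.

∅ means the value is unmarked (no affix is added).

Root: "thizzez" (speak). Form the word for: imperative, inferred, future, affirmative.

tense = future: zero marking, form stays thizzez.
Attach mood imperative -eth → thizzezeth.
Attach evidentiality inferred -tsu → thizzezethtsu.
Attach polarity affirmative -ish → thizzezethtsuish.
Apply vowel harmony: thizzezethtsuish → thizzezethtsiish.

thizzezethtsiish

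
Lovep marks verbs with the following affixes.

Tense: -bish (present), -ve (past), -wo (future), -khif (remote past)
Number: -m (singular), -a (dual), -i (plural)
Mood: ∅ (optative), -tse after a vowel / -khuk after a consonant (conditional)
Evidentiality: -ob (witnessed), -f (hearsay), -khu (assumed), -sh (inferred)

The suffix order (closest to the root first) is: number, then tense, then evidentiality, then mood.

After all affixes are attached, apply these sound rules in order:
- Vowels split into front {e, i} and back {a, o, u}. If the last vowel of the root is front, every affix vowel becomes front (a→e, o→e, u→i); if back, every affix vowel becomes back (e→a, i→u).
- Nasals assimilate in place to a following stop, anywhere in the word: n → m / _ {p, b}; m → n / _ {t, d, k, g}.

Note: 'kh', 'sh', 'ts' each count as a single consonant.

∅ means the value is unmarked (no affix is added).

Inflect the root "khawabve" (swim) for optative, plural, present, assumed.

Attach number plural -i → khawabvei.
Attach tense present -bish → khawabveibish.
Attach evidentiality assumed -khu → khawabveibishkhu.
mood = optative: zero marking, form stays khawabveibishkhu.
Apply vowel harmony: khawabveibishkhu → khawabveibishkhi.
Nasal assimilation: no change.

khawabveibishkhi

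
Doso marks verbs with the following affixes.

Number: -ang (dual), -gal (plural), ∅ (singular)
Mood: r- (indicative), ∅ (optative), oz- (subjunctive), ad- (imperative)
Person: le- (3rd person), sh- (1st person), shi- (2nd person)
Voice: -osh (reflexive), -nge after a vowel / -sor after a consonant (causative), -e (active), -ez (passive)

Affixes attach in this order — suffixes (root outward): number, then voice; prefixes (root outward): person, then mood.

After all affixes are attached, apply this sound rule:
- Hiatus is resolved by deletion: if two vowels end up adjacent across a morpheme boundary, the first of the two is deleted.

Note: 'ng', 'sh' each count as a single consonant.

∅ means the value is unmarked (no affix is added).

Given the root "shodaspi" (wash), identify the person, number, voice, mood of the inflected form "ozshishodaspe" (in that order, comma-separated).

2nd person, singular, active, subjunctive

Segment: oz-shi-shodaspi-e.
person: shi- → 2nd person.
number: ∅ → singular.
voice: -e → active.
mood: oz- → subjunctive.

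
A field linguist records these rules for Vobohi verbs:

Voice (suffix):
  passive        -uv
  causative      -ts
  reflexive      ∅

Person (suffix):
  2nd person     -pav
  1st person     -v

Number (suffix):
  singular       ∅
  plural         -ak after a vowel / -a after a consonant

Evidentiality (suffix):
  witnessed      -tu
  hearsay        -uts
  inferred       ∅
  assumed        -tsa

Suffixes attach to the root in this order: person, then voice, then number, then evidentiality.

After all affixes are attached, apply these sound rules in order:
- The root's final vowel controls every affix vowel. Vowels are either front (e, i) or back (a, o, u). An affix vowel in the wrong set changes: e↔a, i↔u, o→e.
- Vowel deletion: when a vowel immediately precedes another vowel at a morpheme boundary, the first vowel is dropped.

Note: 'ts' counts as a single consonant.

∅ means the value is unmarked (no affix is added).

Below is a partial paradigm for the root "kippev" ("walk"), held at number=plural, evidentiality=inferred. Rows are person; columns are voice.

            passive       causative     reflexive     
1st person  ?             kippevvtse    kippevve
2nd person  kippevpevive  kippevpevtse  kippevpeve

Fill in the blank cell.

kippevvive

Attach person 1st person -v → kippevv.
Attach voice passive -uv → kippevvuv.
Attach number plural -a (after consonant 'v') → kippevvuva.
evidentiality = inferred: zero marking, form stays kippevvuva.
Apply vowel harmony: kippevvuva → kippevvive.
Vowel deletion: no change.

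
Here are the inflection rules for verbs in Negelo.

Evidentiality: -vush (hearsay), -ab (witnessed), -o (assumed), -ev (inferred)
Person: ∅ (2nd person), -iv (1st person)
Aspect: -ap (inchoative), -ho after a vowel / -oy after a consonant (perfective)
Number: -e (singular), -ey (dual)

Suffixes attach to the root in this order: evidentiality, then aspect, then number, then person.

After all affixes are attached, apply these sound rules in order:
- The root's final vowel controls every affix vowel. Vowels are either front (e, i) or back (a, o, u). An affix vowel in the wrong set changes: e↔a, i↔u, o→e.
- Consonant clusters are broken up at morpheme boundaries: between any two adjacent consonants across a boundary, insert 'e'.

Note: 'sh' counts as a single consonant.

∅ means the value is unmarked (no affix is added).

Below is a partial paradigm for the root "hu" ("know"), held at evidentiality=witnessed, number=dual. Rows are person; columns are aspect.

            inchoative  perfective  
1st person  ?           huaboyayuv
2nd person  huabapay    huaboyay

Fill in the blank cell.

huabapayuv

Attach evidentiality witnessed -ab → huab.
Attach aspect inchoative -ap → huabap.
Attach number dual -ey → huabapey.
Attach person 1st person -iv → huabapeyiv.
Apply vowel harmony: huabapeyiv → huabapayuv.
Epenthesis: no change.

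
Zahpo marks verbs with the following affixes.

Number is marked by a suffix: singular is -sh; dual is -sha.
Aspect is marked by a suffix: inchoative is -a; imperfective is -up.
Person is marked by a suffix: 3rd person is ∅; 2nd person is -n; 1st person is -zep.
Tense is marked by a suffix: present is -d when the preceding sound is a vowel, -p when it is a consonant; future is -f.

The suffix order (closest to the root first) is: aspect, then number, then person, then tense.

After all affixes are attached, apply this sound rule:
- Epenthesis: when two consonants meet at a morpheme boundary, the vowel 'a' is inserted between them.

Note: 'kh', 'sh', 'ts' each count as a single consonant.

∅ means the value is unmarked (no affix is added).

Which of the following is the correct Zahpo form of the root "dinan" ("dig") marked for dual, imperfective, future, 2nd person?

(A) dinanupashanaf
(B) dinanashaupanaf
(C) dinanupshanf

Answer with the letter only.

A

Attach aspect imperfective -up → dinanup.
Attach number dual -sha → dinanupsha.
Attach person 2nd person -n → dinanupshan.
Attach tense future -f → dinanupshanf.
Apply epenthesis: dinanupshanf → dinanupashanaf.
So the correct form is dinanupashanaf, option (A).
(B) dinanashaupanaf is wrong: it has the affixes in the wrong order.
(C) dinanupshanf is wrong: it fails to apply the sound rule(s).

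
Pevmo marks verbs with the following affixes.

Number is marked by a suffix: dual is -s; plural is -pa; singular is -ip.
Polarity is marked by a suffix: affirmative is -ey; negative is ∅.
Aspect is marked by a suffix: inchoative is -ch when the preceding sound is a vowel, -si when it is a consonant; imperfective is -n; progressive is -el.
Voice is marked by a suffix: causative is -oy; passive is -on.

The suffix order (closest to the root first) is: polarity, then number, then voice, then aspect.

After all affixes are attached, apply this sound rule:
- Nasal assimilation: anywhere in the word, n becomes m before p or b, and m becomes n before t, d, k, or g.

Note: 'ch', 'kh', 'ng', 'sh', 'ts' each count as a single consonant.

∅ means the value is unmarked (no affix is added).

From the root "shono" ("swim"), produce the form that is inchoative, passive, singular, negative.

shonoiponsi

polarity = negative: zero marking, form stays shono.
Attach number singular -ip → shonoip.
Attach voice passive -on → shonoipon.
Attach aspect inchoative -si (after consonant 'n') → shonoiponsi.
Nasal assimilation: no change.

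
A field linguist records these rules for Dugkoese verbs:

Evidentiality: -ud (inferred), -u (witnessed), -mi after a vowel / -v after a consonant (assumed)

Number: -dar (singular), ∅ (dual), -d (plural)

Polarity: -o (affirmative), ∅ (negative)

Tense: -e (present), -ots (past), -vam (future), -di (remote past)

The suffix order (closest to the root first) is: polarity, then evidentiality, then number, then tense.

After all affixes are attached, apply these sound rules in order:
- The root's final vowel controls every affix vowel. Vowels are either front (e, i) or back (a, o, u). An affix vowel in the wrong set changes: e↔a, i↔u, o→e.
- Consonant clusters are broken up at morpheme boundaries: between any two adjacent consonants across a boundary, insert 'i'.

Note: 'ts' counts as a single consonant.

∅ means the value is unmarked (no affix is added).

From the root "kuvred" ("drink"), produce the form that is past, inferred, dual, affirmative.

Attach polarity affirmative -o → kuvredo.
Attach evidentiality inferred -ud → kuvredoud.
number = dual: zero marking, form stays kuvredoud.
Attach tense past -ots → kuvredoudots.
Apply vowel harmony: kuvredoudots → kuvredeidets.
Epenthesis: no change.

kuvredeidets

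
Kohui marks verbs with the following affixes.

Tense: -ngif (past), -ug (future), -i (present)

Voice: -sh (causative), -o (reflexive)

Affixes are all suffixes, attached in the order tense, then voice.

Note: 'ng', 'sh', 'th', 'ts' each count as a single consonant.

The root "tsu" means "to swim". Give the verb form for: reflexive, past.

tsungifo

Attach tense past -ngif → tsungif.
Attach voice reflexive -o → tsungifo.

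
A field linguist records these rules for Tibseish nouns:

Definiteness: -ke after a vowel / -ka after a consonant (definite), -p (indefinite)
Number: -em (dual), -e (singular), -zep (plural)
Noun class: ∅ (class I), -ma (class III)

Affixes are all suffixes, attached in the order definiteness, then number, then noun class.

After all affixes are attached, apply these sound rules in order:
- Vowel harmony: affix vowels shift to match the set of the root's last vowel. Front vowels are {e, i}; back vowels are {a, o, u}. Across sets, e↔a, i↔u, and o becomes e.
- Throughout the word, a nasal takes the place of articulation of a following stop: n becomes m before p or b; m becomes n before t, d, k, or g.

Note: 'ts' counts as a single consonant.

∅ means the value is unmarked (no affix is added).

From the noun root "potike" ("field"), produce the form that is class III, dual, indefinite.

potikepemme

Attach definiteness indefinite -p → potikep.
Attach number dual -em → potikepem.
Attach noun class class III -ma → potikepemma.
Apply vowel harmony: potikepemma → potikepemme.
Nasal assimilation: no change.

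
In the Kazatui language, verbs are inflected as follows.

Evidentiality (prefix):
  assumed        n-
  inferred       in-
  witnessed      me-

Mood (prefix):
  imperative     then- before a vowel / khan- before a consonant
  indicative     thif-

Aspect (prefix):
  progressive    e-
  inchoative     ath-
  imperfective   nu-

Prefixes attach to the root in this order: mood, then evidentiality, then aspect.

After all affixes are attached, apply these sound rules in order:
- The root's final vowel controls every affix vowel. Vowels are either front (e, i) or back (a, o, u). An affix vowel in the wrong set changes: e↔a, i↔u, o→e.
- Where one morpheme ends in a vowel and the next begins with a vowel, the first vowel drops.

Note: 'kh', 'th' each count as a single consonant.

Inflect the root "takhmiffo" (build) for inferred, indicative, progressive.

unthuftakhmiffo

Attach mood indicative thif- → thiftakhmiffo.
Attach evidentiality inferred in- → inthiftakhmiffo.
Attach aspect progressive e- → einthiftakhmiffo.
Apply vowel harmony: einthiftakhmiffo → aunthuftakhmiffo.
Apply vowel deletion: aunthuftakhmiffo → unthuftakhmiffo.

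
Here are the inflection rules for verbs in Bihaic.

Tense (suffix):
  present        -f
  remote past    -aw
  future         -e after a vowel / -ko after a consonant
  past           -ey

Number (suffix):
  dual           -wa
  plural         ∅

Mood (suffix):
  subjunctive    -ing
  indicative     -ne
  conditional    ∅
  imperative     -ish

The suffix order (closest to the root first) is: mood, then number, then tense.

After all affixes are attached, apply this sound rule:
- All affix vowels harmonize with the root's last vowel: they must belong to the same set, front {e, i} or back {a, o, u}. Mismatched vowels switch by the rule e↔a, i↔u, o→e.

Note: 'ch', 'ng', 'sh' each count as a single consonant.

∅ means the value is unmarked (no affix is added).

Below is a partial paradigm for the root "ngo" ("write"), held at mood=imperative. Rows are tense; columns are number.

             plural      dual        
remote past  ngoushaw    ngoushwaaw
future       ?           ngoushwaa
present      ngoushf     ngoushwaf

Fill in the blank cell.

ngoushko

Attach mood imperative -ish → ngoish.
number = plural: zero marking, form stays ngoish.
Attach tense future -ko (after consonant 'sh') → ngoishko.
Apply vowel harmony: ngoishko → ngoushko.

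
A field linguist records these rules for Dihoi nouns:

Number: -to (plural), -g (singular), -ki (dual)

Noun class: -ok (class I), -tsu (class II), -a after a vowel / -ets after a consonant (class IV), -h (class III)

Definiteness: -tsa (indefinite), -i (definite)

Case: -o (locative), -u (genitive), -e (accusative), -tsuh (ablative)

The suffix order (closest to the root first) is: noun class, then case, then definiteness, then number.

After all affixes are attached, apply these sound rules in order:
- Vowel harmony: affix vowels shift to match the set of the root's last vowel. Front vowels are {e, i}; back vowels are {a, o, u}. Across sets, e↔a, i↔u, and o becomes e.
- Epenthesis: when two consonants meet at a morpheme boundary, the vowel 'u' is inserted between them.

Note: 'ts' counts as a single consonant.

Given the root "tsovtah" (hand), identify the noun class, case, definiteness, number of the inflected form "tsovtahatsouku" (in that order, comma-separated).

Segment: tsovtah-ets-o-i-ki.
noun class: -a/ets → class IV.
case: -o → locative.
definiteness: -i → definite.
number: -ki → dual.

class IV, locative, definite, dual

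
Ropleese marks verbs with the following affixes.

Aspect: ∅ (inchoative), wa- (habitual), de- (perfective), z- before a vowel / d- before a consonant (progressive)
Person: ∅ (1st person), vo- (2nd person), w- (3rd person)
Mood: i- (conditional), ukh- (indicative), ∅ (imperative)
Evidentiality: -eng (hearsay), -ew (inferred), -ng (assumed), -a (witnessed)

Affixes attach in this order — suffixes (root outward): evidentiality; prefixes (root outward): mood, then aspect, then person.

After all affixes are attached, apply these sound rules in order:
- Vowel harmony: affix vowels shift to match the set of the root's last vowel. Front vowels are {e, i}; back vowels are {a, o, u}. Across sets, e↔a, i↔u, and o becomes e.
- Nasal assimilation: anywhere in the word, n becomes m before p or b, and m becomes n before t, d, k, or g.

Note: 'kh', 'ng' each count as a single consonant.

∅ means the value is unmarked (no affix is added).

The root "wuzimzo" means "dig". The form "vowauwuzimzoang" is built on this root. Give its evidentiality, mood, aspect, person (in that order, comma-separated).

Segment: vo-wa-i-wuzimzo-eng.
evidentiality: -eng → hearsay.
mood: i- → conditional.
aspect: wa- → habitual.
person: vo- → 2nd person.

hearsay, conditional, habitual, 2nd person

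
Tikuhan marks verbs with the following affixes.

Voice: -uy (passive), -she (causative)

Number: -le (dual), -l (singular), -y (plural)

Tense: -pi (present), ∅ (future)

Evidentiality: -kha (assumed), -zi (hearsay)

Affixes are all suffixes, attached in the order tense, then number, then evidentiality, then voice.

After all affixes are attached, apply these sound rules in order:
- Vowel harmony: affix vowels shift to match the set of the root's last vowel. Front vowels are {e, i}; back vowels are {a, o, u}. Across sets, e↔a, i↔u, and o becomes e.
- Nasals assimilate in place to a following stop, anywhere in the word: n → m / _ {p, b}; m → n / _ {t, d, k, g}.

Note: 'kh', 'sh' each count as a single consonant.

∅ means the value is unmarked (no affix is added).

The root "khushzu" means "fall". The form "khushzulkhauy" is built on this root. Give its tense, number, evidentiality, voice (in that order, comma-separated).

Segment: khushzu-l-kha-uy.
tense: ∅ → future.
number: -l → singular.
evidentiality: -kha → assumed.
voice: -uy → passive.

future, singular, assumed, passive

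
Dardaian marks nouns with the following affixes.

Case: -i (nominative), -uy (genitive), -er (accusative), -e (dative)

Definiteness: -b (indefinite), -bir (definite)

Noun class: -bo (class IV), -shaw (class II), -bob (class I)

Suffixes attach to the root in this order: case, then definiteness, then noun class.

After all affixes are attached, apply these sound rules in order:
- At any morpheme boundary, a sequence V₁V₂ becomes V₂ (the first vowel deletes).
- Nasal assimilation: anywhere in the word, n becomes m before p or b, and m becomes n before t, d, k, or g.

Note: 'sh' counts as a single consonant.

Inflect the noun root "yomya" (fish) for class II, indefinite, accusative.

yomyerbshaw

Attach case accusative -er → yomyaer.
Attach definiteness indefinite -b → yomyaerb.
Attach noun class class II -shaw → yomyaerbshaw.
Apply vowel deletion: yomyaerbshaw → yomyerbshaw.
Nasal assimilation: no change.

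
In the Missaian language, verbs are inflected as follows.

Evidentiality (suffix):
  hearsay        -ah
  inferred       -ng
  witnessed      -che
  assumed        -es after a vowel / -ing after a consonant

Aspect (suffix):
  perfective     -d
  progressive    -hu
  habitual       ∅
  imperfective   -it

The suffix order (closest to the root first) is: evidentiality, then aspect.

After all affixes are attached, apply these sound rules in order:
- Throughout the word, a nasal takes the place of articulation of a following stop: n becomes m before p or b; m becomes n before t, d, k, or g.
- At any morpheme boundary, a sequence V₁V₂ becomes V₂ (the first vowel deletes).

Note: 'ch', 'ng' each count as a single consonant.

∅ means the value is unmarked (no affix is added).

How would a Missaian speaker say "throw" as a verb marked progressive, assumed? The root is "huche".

hucheshu

Attach evidentiality assumed -es (after vowel 'e') → huchees.
Attach aspect progressive -hu → hucheeshu.
Nasal assimilation: no change.
Apply vowel deletion: hucheeshu → hucheshu.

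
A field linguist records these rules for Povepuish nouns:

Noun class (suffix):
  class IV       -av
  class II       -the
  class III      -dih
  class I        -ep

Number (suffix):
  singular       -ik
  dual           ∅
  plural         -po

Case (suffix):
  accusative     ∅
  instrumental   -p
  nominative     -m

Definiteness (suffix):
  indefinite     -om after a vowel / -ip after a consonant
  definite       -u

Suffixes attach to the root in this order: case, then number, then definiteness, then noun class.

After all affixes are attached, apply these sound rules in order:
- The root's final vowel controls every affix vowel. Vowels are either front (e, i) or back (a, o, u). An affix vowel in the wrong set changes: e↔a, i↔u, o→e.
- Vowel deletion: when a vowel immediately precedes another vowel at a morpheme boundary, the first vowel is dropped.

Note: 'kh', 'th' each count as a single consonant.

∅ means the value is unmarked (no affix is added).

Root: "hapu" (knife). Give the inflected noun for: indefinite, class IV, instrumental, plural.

Attach case instrumental -p → hapup.
Attach number plural -po → hapuppo.
Attach definiteness indefinite -om (after vowel 'o') → hapuppoom.
Attach noun class class IV -av → hapuppoomav.
Vowel harmony: no change.
Apply vowel deletion: hapuppoomav → hapuppomav.

hapuppomav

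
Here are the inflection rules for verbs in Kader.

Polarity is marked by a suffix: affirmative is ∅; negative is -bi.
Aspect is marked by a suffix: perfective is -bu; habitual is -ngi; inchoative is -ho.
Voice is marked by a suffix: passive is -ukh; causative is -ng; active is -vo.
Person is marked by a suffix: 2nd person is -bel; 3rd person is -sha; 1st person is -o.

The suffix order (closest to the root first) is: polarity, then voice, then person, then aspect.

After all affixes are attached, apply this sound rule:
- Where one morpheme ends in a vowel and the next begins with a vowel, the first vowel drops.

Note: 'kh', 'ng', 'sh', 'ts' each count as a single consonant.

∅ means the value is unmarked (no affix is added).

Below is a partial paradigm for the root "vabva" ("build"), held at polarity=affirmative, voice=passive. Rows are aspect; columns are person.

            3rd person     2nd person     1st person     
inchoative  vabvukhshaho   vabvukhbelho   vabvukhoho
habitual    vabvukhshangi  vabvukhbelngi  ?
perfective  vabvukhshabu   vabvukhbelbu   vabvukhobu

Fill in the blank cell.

vabvukhongi

polarity = affirmative: zero marking, form stays vabva.
Attach voice passive -ukh → vabvaukh.
Attach person 1st person -o → vabvaukho.
Attach aspect habitual -ngi → vabvaukhongi.
Apply vowel deletion: vabvaukhongi → vabvukhongi.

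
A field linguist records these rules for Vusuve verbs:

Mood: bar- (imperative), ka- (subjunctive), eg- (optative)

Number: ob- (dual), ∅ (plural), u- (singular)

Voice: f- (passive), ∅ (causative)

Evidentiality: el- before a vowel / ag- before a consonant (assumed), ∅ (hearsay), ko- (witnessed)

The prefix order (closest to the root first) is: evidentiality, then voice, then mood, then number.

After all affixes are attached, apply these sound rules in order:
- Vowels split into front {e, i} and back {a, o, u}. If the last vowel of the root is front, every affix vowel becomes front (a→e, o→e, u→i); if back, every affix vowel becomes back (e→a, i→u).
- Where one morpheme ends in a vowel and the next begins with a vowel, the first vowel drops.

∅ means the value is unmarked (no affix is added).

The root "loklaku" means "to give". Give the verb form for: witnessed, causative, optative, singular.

Attach evidentiality witnessed ko- → koloklaku.
voice = causative: zero marking, form stays koloklaku.
Attach mood optative eg- → egkoloklaku.
Attach number singular u- → uegkoloklaku.
Apply vowel harmony: uegkoloklaku → uagkoloklaku.
Apply vowel deletion: uagkoloklaku → agkoloklaku.

agkoloklaku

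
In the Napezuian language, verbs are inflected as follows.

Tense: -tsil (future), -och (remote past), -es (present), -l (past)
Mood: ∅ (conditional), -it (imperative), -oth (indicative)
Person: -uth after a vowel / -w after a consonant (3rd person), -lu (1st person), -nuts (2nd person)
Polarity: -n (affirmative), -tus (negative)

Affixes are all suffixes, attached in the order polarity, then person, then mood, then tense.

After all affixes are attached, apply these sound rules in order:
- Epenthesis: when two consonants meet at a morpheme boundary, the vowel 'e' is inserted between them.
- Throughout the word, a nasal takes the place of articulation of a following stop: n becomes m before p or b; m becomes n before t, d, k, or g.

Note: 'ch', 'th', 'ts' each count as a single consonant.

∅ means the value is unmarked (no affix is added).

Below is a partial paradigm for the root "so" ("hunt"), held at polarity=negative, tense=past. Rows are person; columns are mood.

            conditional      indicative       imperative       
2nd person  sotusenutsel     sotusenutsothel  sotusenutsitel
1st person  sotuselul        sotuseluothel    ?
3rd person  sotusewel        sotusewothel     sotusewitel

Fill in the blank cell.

Attach polarity negative -tus → sotus.
Attach person 1st person -lu → sotuslu.
Attach mood imperative -it → sotusluit.
Attach tense past -l → sotusluitl.
Apply epenthesis: sotusluitl → sotuseluitel.
Nasal assimilation: no change.

sotuseluitel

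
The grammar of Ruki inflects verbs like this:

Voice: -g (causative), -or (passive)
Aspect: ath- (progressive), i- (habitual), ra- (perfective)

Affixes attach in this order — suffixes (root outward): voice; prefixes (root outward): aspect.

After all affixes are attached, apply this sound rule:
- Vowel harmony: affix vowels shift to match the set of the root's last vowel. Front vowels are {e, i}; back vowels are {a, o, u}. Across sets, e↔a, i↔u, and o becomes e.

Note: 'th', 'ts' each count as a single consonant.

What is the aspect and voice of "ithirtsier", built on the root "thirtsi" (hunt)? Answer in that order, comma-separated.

habitual, passive

Segment: i-thirtsi-or.
aspect: i- → habitual.
voice: -or → passive.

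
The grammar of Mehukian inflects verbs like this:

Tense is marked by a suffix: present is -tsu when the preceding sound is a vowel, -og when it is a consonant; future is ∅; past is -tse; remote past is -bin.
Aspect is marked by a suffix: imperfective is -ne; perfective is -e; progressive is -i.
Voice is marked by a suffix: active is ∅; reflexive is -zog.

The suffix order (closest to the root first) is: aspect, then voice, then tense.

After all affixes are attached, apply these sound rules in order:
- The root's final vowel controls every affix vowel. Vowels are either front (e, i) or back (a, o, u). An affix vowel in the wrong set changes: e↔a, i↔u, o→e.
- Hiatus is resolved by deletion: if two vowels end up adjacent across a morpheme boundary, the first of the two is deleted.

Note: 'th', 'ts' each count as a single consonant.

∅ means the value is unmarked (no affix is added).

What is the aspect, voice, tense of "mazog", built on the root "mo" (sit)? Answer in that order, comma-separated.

Segment: mo-e-zog.
aspect: -e → perfective.
voice: -zog → reflexive.
tense: ∅ → future.

perfective, reflexive, future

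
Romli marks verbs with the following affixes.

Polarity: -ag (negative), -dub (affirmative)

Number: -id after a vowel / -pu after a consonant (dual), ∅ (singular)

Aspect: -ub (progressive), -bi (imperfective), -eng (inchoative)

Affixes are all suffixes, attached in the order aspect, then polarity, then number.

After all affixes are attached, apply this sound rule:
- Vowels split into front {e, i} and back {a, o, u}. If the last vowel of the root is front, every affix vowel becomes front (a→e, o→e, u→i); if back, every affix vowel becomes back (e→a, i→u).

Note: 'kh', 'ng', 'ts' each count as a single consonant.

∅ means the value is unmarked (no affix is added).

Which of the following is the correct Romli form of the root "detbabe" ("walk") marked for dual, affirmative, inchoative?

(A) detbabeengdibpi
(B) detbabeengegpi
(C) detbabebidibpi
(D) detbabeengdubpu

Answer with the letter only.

A

Attach aspect inchoative -eng → detbabeeng.
Attach polarity affirmative -dub → detbabeengdub.
Attach number dual -pu (after consonant 'b') → detbabeengdubpu.
Apply vowel harmony: detbabeengdubpu → detbabeengdibpi.
So the correct form is detbabeengdibpi, option (A).
(C) detbabebidibpi is wrong: it uses imperfective instead of inchoative for aspect.
(D) detbabeengdubpu is wrong: it fails to apply the sound rule(s).
(B) detbabeengegpi is wrong: it uses negative instead of affirmative for polarity.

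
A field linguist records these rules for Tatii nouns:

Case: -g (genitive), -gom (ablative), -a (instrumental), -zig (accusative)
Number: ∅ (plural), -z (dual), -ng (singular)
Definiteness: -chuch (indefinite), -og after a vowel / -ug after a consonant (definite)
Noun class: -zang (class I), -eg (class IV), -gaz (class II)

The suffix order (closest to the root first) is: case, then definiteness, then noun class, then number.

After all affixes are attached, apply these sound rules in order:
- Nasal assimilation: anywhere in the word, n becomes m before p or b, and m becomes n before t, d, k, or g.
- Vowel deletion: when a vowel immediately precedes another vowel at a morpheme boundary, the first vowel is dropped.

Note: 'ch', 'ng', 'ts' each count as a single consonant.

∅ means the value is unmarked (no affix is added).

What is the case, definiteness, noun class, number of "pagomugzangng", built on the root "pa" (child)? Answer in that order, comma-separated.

Segment: pa-gom-ug-zang-ng.
case: -gom → ablative.
definiteness: -og/ug → definite.
noun class: -zang → class I.
number: -ng → singular.

ablative, definite, class I, singular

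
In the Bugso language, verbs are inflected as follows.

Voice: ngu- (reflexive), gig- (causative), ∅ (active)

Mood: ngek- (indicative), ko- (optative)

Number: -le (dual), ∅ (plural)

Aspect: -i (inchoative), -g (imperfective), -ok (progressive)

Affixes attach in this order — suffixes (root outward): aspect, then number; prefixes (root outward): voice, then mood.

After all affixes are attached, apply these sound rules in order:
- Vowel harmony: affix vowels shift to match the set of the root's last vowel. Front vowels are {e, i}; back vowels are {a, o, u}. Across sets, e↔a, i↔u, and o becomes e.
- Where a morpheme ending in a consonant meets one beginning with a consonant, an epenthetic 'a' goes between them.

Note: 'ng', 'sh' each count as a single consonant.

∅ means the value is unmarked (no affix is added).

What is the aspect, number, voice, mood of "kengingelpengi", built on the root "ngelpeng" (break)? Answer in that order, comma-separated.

Segment: ko-ngu-ngelpeng-i.
aspect: -i → inchoative.
number: ∅ → plural.
voice: ngu- → reflexive.
mood: ko- → optative.

inchoative, plural, reflexive, optative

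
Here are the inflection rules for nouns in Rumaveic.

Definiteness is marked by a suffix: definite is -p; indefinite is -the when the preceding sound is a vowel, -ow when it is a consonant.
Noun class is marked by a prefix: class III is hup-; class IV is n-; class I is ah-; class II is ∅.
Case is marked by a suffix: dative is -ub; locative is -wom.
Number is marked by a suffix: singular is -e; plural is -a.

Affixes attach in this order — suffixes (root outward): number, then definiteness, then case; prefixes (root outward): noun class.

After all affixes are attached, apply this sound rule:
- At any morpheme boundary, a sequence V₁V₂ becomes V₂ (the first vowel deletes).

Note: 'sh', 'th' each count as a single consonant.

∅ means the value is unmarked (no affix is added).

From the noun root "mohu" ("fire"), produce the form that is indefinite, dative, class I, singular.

Attach noun class class I ah- → ahmohu.
Attach number singular -e → ahmohue.
Attach definiteness indefinite -the (after vowel 'e') → ahmohuethe.
Attach case dative -ub → ahmohuetheub.
Apply vowel deletion: ahmohuetheub → ahmohethub.

ahmohethub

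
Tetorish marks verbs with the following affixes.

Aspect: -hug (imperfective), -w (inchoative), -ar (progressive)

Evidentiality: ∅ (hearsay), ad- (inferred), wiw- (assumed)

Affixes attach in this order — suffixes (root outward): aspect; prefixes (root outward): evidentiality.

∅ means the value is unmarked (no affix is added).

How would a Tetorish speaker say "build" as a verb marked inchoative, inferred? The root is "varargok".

Attach evidentiality inferred ad- → advarargok.
Attach aspect inchoative -w → advarargokw.

advarargokw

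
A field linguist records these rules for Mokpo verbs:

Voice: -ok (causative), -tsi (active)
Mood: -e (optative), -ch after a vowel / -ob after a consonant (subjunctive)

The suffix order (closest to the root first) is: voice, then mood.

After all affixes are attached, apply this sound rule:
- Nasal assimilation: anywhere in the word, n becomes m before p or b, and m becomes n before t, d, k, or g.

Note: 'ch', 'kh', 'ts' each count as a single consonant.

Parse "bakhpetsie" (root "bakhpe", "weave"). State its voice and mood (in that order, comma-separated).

active, optative

Segment: bakhpe-tsi-e.
voice: -tsi → active.
mood: -e → optative.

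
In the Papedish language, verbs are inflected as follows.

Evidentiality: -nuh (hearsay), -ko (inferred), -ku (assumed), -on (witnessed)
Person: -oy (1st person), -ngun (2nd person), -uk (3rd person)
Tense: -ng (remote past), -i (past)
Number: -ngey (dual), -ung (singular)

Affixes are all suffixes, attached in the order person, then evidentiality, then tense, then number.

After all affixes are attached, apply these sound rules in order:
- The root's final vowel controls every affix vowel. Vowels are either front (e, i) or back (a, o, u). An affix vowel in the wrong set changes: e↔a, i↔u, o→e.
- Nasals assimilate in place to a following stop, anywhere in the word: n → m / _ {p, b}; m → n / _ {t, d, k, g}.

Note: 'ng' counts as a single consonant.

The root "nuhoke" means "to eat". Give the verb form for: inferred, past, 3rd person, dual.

Attach person 3rd person -uk → nuhokeuk.
Attach evidentiality inferred -ko → nuhokeukko.
Attach tense past -i → nuhokeukkoi.
Attach number dual -ngey → nuhokeukkoingey.
Apply vowel harmony: nuhokeukkoingey → nuhokeikkeingey.
Nasal assimilation: no change.

nuhokeikkeingey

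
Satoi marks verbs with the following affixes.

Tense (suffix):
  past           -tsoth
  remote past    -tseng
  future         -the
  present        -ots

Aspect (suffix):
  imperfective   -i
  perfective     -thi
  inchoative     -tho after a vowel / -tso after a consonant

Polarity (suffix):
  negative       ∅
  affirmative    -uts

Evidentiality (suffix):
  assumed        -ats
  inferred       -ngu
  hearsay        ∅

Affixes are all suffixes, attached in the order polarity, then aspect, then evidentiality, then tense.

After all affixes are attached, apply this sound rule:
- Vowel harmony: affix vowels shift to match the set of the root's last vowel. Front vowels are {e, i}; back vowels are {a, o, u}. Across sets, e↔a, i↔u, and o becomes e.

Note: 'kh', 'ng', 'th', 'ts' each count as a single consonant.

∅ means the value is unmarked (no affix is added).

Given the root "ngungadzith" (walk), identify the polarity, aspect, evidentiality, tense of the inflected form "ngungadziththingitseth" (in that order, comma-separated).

negative, perfective, inferred, past

Segment: ngungadzith-thi-ngu-tsoth.
polarity: ∅ → negative.
aspect: -thi → perfective.
evidentiality: -ngu → inferred.
tense: -tsoth → past.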